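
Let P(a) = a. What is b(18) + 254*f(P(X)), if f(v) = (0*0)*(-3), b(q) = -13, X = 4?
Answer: -13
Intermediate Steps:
f(v) = 0 (f(v) = 0*(-3) = 0)
b(18) + 254*f(P(X)) = -13 + 254*0 = -13 + 0 = -13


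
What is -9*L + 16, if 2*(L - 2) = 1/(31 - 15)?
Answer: -73/32 ≈ -2.2813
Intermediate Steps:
L = 65/32 (L = 2 + 1/(2*(31 - 15)) = 2 + (1/2)/16 = 2 + (1/2)*(1/16) = 2 + 1/32 = 65/32 ≈ 2.0313)
-9*L + 16 = -9*65/32 + 16 = -585/32 + 16 = -73/32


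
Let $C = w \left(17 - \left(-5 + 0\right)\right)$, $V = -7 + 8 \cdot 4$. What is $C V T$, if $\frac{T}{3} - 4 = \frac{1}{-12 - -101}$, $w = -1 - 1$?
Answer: $- \frac{1178100}{89} \approx -13237.0$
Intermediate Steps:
$w = -2$
$V = 25$ ($V = -7 + 32 = 25$)
$T = \frac{1071}{89}$ ($T = 12 + \frac{3}{-12 - -101} = 12 + \frac{3}{-12 + 101} = 12 + \frac{3}{89} = \frac{1071}{89} \approx 12.034$)
$C = -44$ ($C = - 2 \left(17 - \left(-5 + 0\right)\right) = - 2 \left(17 - -5\right) = - 2 \left(17 + 5\right) = \left(-2\right) 22 = -44$)
$C V T = \left(-44\right) 25 \cdot \frac{1071}{89} = \left(-1100\right) \frac{1071}{89} = - \frac{1178100}{89}$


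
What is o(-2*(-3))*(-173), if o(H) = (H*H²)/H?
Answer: -6228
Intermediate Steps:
o(H) = H² (o(H) = H³/H = H²)
o(-2*(-3))*(-173) = (-2*(-3))²*(-173) = 6²*(-173) = 36*(-173) = -6228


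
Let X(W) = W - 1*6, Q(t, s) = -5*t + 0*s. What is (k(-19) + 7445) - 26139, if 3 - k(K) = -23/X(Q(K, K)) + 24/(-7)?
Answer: -11642196/623 ≈ -18687.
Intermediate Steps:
Q(t, s) = -5*t (Q(t, s) = -5*t + 0 = -5*t)
X(W) = -6 + W (X(W) = W - 6 = -6 + W)
k(K) = 45/7 + 23/(-6 - 5*K) (k(K) = 3 - (-23/(-6 - 5*K) + 24/(-7)) = 3 - (-23/(-6 - 5*K) + 24*(-1/7)) = 3 - (-23/(-6 - 5*K) - 24/7) = 3 - (-24/7 - 23/(-6 - 5*K)) = 3 + (24/7 + 23/(-6 - 5*K)) = 45/7 + 23/(-6 - 5*K))
(k(-19) + 7445) - 26139 = ((109 + 225*(-19))/(7*(6 + 5*(-19))) + 7445) - 26139 = ((109 - 4275)/(7*(6 - 95)) + 7445) - 26139 = ((1/7)*(-4166)/(-89) + 7445) - 26139 = ((1/7)*(-1/89)*(-4166) + 7445) - 26139 = (4166/623 + 7445) - 26139 = 4642401/623 - 26139 = -11642196/623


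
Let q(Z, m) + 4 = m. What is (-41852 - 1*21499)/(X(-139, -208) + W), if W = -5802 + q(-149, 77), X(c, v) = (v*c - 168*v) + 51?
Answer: -63351/58178 ≈ -1.0889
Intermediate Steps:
q(Z, m) = -4 + m
X(c, v) = 51 - 168*v + c*v (X(c, v) = (c*v - 168*v) + 51 = (-168*v + c*v) + 51 = 51 - 168*v + c*v)
W = -5729 (W = -5802 + (-4 + 77) = -5802 + 73 = -5729)
(-41852 - 1*21499)/(X(-139, -208) + W) = (-41852 - 1*21499)/((51 - 168*(-208) - 139*(-208)) - 5729) = (-41852 - 21499)/((51 + 34944 + 28912) - 5729) = -63351/(63907 - 5729) = -63351/58178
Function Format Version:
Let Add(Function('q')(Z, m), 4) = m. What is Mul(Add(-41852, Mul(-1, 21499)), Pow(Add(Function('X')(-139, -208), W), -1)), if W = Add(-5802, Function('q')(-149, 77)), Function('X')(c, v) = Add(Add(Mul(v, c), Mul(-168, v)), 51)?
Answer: Rational(-63351, 58178) ≈ -1.0889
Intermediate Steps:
Function('q')(Z, m) = Add(-4, m)
Function('X')(c, v) = Add(51, Mul(-168, v), Mul(c, v)) (Function('X')(c, v) = Add(Add(Mul(c, v), Mul(-168, v)), 51) = Add(Add(Mul(-168, v), Mul(c, v)), 51) = Add(51, Mul(-168, v), Mul(c, v)))
W = -5729 (W = Add(-5802, Add(-4, 77)) = Add(-5802, 73) = -5729)
Mul(Add(-41852, Mul(-1, 21499)), Pow(Add(Function('X')(-139, -208), W), -1)) = Mul(Add(-41852, Mul(-1, 21499)), Pow(Add(Add(51, Mul(-168, -208), Mul(-139, -208)), -5729), -1)) = Mul(Add(-41852, -21499), Pow(Add(Add(51, 34944, 28912), -5729), -1)) = Mul(-63351, Pow(Add(63907, -5729), -1)) = Mul(-63351, Pow(58178, -1)) = Mul(-63351, Rational(1, 58178)) = Rational(-63351, 58178)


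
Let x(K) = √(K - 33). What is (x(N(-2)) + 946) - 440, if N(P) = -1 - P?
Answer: 506 + 4*I*√2 ≈ 506.0 + 5.6569*I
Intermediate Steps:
x(K) = √(-33 + K)
(x(N(-2)) + 946) - 440 = (√(-33 + (-1 - 1*(-2))) + 946) - 440 = (√(-33 + (-1 + 2)) + 946) - 440 = (√(-33 + 1) + 946) - 440 = (√(-32) + 946) - 440 = (4*I*√2 + 946) - 440 = (946 + 4*I*√2) - 440 = 506 + 4*I*√2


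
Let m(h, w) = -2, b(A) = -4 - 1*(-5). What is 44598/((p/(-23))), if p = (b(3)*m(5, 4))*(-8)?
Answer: -512877/8 ≈ -64110.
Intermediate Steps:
b(A) = 1 (b(A) = -4 + 5 = 1)
p = 16 (p = (1*(-2))*(-8) = -2*(-8) = 16)
44598/((p/(-23))) = 44598/((16/(-23))) = 44598/((16*(-1/23))) = 44598/(-16/23) = 44598*(-23/16) = -512877/8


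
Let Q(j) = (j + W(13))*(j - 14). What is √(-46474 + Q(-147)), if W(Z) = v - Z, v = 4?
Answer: I*√21358 ≈ 146.14*I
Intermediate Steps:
W(Z) = 4 - Z
Q(j) = (-14 + j)*(-9 + j) (Q(j) = (j + (4 - 1*13))*(j - 14) = (j + (4 - 13))*(-14 + j) = (j - 9)*(-14 + j) = (-9 + j)*(-14 + j) = (-14 + j)*(-9 + j))
√(-46474 + Q(-147)) = √(-46474 + (126 + (-147)² - 23*(-147))) = √(-46474 + (126 + 21609 + 3381)) = √(-46474 + 25116) = √(-21358) = I*√21358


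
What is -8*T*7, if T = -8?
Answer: 448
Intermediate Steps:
-8*T*7 = -8*(-8)*7 = 64*7 = 448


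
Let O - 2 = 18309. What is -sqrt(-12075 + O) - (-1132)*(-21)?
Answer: -23772 - 2*sqrt(1559) ≈ -23851.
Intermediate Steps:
O = 18311 (O = 2 + 18309 = 18311)
-sqrt(-12075 + O) - (-1132)*(-21) = -sqrt(-12075 + 18311) - (-1132)*(-21) = -sqrt(6236) - 1*23772 = -2*sqrt(1559) - 23772 = -23772 - 2*sqrt(1559)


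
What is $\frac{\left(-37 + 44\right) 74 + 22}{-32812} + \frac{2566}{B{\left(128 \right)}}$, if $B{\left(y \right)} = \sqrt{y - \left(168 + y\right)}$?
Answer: $- \frac{135}{8203} - \frac{1283 i \sqrt{42}}{42} \approx -0.016457 - 197.97 i$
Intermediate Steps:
$B{\left(y \right)} = 2 i \sqrt{42}$ ($B{\left(y \right)} = \sqrt{-168} = 2 i \sqrt{42}$)
$\frac{\left(-37 + 44\right) 74 + 22}{-32812} + \frac{2566}{B{\left(128 \right)}} = \frac{\left(-37 + 44\right) 74 + 22}{-32812} + \frac{2566}{2 i \sqrt{42}} = \left(7 \cdot 74 + 22\right) \left(- \frac{1}{32812}\right) + 2566 \left(- \frac{i \sqrt{42}}{84}\right) = \left(518 + 22\right) \left(- \frac{1}{32812}\right) - \frac{1283 i \sqrt{42}}{42} = 540 \left(- \frac{1}{32812}\right) - \frac{1283 i \sqrt{42}}{42} = - \frac{135}{8203} - \frac{1283 i \sqrt{42}}{42}$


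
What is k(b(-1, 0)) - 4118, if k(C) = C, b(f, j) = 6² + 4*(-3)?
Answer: -4094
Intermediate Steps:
b(f, j) = 24 (b(f, j) = 36 - 12 = 24)
k(b(-1, 0)) - 4118 = 24 - 4118 = -4094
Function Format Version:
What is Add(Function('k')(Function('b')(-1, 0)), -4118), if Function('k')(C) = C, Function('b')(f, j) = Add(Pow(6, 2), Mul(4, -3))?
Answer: -4094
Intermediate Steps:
Function('b')(f, j) = 24 (Function('b')(f, j) = Add(36, -12) = 24)
Add(Function('k')(Function('b')(-1, 0)), -4118) = Add(24, -4118) = -4094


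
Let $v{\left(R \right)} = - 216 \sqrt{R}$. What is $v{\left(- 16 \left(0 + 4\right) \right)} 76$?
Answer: $- 131328 i \approx - 1.3133 \cdot 10^{5} i$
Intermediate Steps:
$v{\left(- 16 \left(0 + 4\right) \right)} 76 = - 216 \sqrt{- 16 \left(0 + 4\right)} 76 = - 216 \sqrt{\left(-16\right) 4} \cdot 76 = - 216 \sqrt{-64} \cdot 76 = - 216 \cdot 8 i 76 = - 1728 i 76 = - 131328 i$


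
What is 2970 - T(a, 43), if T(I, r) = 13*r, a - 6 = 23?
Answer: 2411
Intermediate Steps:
a = 29 (a = 6 + 23 = 29)
2970 - T(a, 43) = 2970 - 13*43 = 2970 - 1*559 = 2970 - 559 = 2411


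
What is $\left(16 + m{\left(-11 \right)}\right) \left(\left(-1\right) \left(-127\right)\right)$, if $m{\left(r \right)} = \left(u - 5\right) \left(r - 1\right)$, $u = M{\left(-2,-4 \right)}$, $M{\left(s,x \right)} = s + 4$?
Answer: $6604$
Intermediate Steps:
$M{\left(s,x \right)} = 4 + s$
$u = 2$ ($u = 4 - 2 = 2$)
$m{\left(r \right)} = 3 - 3 r$ ($m{\left(r \right)} = \left(2 - 5\right) \left(r - 1\right) = - 3 \left(-1 + r\right) = 3 - 3 r$)
$\left(16 + m{\left(-11 \right)}\right) \left(\left(-1\right) \left(-127\right)\right) = \left(16 + \left(3 - -33\right)\right) \left(\left(-1\right) \left(-127\right)\right) = \left(16 + \left(3 + 33\right)\right) 127 = \left(16 + 36\right) 127 = 52 \cdot 127 = 6604$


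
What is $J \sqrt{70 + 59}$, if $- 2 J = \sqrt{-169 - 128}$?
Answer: $- \frac{9 i \sqrt{473}}{2} \approx - 97.869 i$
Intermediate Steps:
$J = - \frac{3 i \sqrt{33}}{2}$ ($J = - \frac{\sqrt{-169 - 128}}{2} = - \frac{\sqrt{-297}}{2} = - \frac{3 i \sqrt{33}}{2} \approx - 8.6169 i$)
$J \sqrt{70 + 59} = - \frac{3 i \sqrt{33}}{2} \sqrt{70 + 59} = - \frac{3 i \sqrt{33}}{2} \sqrt{129} = - \frac{9 i \sqrt{473}}{2}$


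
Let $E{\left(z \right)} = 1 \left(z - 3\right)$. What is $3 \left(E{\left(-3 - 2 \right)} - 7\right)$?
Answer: $-45$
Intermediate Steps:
$E{\left(z \right)} = -3 + z$ ($E{\left(z \right)} = 1 \left(-3 + z\right) = -3 + z$)
$3 \left(E{\left(-3 - 2 \right)} - 7\right) = 3 \left(\left(-3 - 5\right) - 7\right) = 3 \left(-8 - 7\right) = 3 \left(-15\right) = -45$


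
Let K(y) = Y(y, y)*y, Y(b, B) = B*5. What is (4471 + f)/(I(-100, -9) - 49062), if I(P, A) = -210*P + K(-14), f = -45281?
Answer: 1855/1231 ≈ 1.5069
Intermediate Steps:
Y(b, B) = 5*B
K(y) = 5*y² (K(y) = (5*y)*y = 5*y²)
I(P, A) = 980 - 210*P (I(P, A) = -210*P + 5*(-14)² = -210*P + 5*196 = -210*P + 980 = 980 - 210*P)
(4471 + f)/(I(-100, -9) - 49062) = (4471 - 45281)/((980 - 210*(-100)) - 49062) = -40810/((980 + 21000) - 49062) = -40810/(21980 - 49062) = -40810/(-27082) = -40810*(-1/27082) = 1855/1231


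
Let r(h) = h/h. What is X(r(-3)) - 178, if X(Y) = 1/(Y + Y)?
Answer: -355/2 ≈ -177.50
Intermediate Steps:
r(h) = 1
X(Y) = 1/(2*Y)
X(r(-3)) - 178 = (½)/1 - 178 = (½)*1 - 178 = ½ - 178 = -355/2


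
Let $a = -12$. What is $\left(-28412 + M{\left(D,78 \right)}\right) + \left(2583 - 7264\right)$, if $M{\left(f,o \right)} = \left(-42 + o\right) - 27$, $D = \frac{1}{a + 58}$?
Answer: $-33084$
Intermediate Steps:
$D = \frac{1}{46}$ ($D = \frac{1}{-12 + 58} = \frac{1}{46} \approx 0.021739$)
$M{\left(f,o \right)} = -69 + o$
$\left(-28412 + M{\left(D,78 \right)}\right) + \left(2583 - 7264\right) = \left(-28412 + \left(-69 + 78\right)\right) + \left(2583 - 7264\right) = \left(-28412 + 9\right) - 4681 = -28403 - 4681 = -33084$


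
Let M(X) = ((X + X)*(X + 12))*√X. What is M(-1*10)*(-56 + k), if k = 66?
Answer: -400*I*√10 ≈ -1264.9*I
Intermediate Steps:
M(X) = 2*X^(3/2)*(12 + X) (M(X) = ((2*X)*(12 + X))*√X = (2*X*(12 + X))*√X = 2*X^(3/2)*(12 + X))
M(-1*10)*(-56 + k) = (2*(-1*10)^(3/2)*(12 - 1*10))*(-56 + 66) = (2*(-10)^(3/2)*(12 - 10))*10 = (2*(-10*I*√10)*2)*10 = -40*I*√10*10 = -400*I*√10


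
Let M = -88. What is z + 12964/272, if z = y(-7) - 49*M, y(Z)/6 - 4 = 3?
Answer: 299313/68 ≈ 4401.7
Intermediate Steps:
y(Z) = 42 (y(Z) = 24 + 6*3 = 24 + 18 = 42)
z = 4354 (z = 42 - 49*(-88) = 42 + 4312 = 4354)
z + 12964/272 = 4354 + 12964/272 = 4354 + 12964*(1/272) = 4354 + 3241/68 = 299313/68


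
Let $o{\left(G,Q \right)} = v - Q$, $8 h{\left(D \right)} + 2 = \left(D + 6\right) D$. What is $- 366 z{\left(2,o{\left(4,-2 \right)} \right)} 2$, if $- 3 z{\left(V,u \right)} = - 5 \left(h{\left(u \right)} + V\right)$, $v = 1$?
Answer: $- \frac{12505}{2} \approx -6252.5$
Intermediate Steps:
$h{\left(D \right)} = - \frac{1}{4} + \frac{D \left(6 + D\right)}{8}$ ($h{\left(D \right)} = - \frac{1}{4} + \frac{\left(D + 6\right) D}{8} = - \frac{1}{4} + \frac{\left(6 + D\right) D}{8} = - \frac{1}{4} + \frac{D \left(6 + D\right)}{8}$)
$o{\left(G,Q \right)} = 1 - Q$
$z{\left(V,u \right)} = - \frac{5}{12} + \frac{5 V}{3} + \frac{5 u}{4} + \frac{5 u^{2}}{24}$ ($z{\left(V,u \right)} = - \frac{\left(-5\right) \left(\left(- \frac{1}{4} + \frac{u^{2}}{8} + \frac{3 u}{4}\right) + V\right)}{3} = - \frac{\left(-5\right) \left(- \frac{1}{4} + V + \frac{u^{2}}{8} + \frac{3 u}{4}\right)}{3} = - \frac{\frac{5}{4} - 5 V - \frac{15 u}{4} - \frac{5 u^{2}}{8}}{3} = - \frac{5}{12} + \frac{5 V}{3} + \frac{5 u}{4} + \frac{5 u^{2}}{24}$)
$- 366 z{\left(2,o{\left(4,-2 \right)} \right)} 2 = - 366 \left(- \frac{5}{12} + \frac{5}{3} \cdot 2 + \frac{5 \left(1 - -2\right)}{4} + \frac{5 \left(1 - -2\right)^{2}}{24}\right) 2 = - 366 \left(- \frac{5}{12} + \frac{10}{3} + \frac{5 \left(1 + 2\right)}{4} + \frac{5 \left(1 + 2\right)^{2}}{24}\right) 2 = - 366 \left(- \frac{5}{12} + \frac{10}{3} + \frac{5}{4} \cdot 3 + \frac{5 \cdot 3^{2}}{24}\right) 2 = - 366 \left(- \frac{5}{12} + \frac{10}{3} + \frac{15}{4} + \frac{5}{24} \cdot 9\right) 2 = - 366 \left(- \frac{5}{12} + \frac{10}{3} + \frac{15}{4} + \frac{15}{8}\right) 2 = - 366 \cdot \frac{205}{24} \cdot 2 = \left(-366\right) \frac{205}{12} = - \frac{12505}{2}$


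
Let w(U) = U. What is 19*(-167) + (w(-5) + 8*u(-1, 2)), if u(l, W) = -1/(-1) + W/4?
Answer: -3166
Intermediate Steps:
u(l, W) = 1 + W/4 (u(l, W) = -1*(-1) + W*(¼) = 1 + W/4)
19*(-167) + (w(-5) + 8*u(-1, 2)) = 19*(-167) + (-5 + 8*(1 + (¼)*2)) = -3173 + (-5 + 8*(1 + ½)) = -3173 + (-5 + 8*(3/2)) = -3173 + (-5 + 12) = -3173 + 7 = -3166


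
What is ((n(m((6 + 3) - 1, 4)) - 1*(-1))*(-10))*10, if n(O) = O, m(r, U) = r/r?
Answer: -200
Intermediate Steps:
m(r, U) = 1
((n(m((6 + 3) - 1, 4)) - 1*(-1))*(-10))*10 = ((1 - 1*(-1))*(-10))*10 = ((1 + 1)*(-10))*10 = (2*(-10))*10 = -20*10 = -200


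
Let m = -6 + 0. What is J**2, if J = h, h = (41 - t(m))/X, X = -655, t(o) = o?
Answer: 2209/429025 ≈ 0.0051489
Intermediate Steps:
m = -6
h = -47/655 (h = (41 - 1*(-6))/(-655) = (41 + 6)*(-1/655) = 47*(-1/655) = -47/655 ≈ -0.071756)
J = -47/655 ≈ -0.071756
J**2 = (-47/655)**2 = 2209/429025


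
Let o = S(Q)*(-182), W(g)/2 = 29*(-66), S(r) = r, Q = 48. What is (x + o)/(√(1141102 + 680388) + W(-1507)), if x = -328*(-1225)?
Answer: -2358384/20113 - 196532*√1821490/6416047 ≈ -158.60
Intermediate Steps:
W(g) = -3828 (W(g) = 2*(29*(-66)) = 2*(-1914) = -3828)
x = 401800
o = -8736 (o = 48*(-182) = -8736)
(x + o)/(√(1141102 + 680388) + W(-1507)) = (401800 - 8736)/(√(1141102 + 680388) - 3828) = 393064/(√1821490 - 3828) = 393064/(-3828 + √1821490)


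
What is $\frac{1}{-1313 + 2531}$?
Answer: $\frac{1}{1218} \approx 0.00082102$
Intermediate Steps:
$\frac{1}{-1313 + 2531} = \frac{1}{1218}$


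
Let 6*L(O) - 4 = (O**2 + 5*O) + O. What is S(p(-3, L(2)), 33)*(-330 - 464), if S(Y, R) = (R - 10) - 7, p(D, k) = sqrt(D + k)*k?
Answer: -12704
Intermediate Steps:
L(O) = 2/3 + O + O**2/6 (L(O) = 2/3 + ((O**2 + 5*O) + O)/6 = 2/3 + (O**2 + 6*O)/6 = 2/3 + (O + O**2/6) = 2/3 + O + O**2/6)
p(D, k) = k*sqrt(D + k)
S(Y, R) = -17 + R (S(Y, R) = (-10 + R) - 7 = -17 + R)
S(p(-3, L(2)), 33)*(-330 - 464) = (-17 + 33)*(-330 - 464) = 16*(-794) = -12704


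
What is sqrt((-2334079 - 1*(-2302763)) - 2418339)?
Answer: 13*I*sqrt(14495) ≈ 1565.1*I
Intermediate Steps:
sqrt((-2334079 - 1*(-2302763)) - 2418339) = sqrt((-2334079 + 2302763) - 2418339) = sqrt(-31316 - 2418339) = sqrt(-2449655) = 13*I*sqrt(14495)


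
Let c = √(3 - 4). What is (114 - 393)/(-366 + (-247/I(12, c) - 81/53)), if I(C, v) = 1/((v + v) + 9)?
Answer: 1015112763/9768118964 - 193576617*I/9768118964 ≈ 0.10392 - 0.019817*I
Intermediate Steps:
c = I (c = √(-1) = I ≈ 1.0*I)
I(C, v) = 1/(9 + 2*v) (I(C, v) = 1/(2*v + 9) = 1/(9 + 2*v))
(114 - 393)/(-366 + (-247/I(12, c) - 81/53)) = (114 - 393)/(-366 + (-(2223 + 494*I) - 81/53)) = -279/(-366 + (-(2223 + 494*I) - 81*1/53)) = -279/(-366 + (-247*(9 + 2*I) - 81/53)) = -279/(-366 + ((-2223 - 494*I) - 81/53)) = -279/(-366 + (-117900/53 - 494*I)) = -279*2809*(-137298/53 + 494*I)/19536237928 = -783711*(-137298/53 + 494*I)/19536237928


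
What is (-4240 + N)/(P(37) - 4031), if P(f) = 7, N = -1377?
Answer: 5617/4024 ≈ 1.3959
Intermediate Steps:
(-4240 + N)/(P(37) - 4031) = (-4240 - 1377)/(7 - 4031) = -5617/(-4024) = -5617*(-1/4024) = 5617/4024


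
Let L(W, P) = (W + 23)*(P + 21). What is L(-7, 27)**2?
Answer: 589824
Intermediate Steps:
L(W, P) = (21 + P)*(23 + W) (L(W, P) = (23 + W)*(21 + P) = (21 + P)*(23 + W))
L(-7, 27)**2 = (483 + 21*(-7) + 23*27 + 27*(-7))**2 = (483 - 147 + 621 - 189)**2 = 768**2 = 589824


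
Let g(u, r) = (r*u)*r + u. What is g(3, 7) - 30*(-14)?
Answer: 570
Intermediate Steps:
g(u, r) = u + u*r² (g(u, r) = u*r² + u = u + u*r²)
g(3, 7) - 30*(-14) = 3*(1 + 7²) - 30*(-14) = 3*(1 + 49) + 420 = 3*50 + 420 = 150 + 420 = 570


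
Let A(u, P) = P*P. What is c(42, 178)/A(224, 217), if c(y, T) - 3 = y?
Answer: 45/47089 ≈ 0.00095564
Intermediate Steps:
A(u, P) = P²
c(y, T) = 3 + y
c(42, 178)/A(224, 217) = (3 + 42)/(217²) = 45/47089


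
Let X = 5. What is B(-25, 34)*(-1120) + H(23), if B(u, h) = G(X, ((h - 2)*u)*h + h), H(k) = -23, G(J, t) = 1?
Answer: -1143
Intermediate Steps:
B(u, h) = 1
B(-25, 34)*(-1120) + H(23) = 1*(-1120) - 23 = -1120 - 23 = -1143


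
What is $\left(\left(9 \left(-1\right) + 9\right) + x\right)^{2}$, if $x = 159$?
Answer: $25281$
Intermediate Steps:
$\left(\left(9 \left(-1\right) + 9\right) + x\right)^{2} = \left(\left(9 \left(-1\right) + 9\right) + 159\right)^{2} = \left(\left(-9 + 9\right) + 159\right)^{2} = \left(0 + 159\right)^{2} = 159^{2} = 25281$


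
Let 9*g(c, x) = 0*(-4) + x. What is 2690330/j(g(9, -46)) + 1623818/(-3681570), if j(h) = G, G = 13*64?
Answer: 2475821800381/765766560 ≈ 3233.1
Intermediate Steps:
g(c, x) = x/9 (g(c, x) = (0*(-4) + x)/9 = (0 + x)/9 = x/9)
G = 832
j(h) = 832
2690330/j(g(9, -46)) + 1623818/(-3681570) = 2690330/832 + 1623818/(-3681570) = 2690330*(1/832) + 1623818*(-1/3681570) = 1345165/416 - 811909/1840785 = 2475821800381/765766560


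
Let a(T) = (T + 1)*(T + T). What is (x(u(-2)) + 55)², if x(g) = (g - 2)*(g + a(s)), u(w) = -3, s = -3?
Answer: 100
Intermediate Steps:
a(T) = 2*T*(1 + T) (a(T) = (1 + T)*(2*T) = 2*T*(1 + T))
x(g) = (-2 + g)*(12 + g) (x(g) = (g - 2)*(g + 2*(-3)*(1 - 3)) = (-2 + g)*(g + 2*(-3)*(-2)) = (-2 + g)*(g + 12) = (-2 + g)*(12 + g))
(x(u(-2)) + 55)² = ((-24 + (-3)² + 10*(-3)) + 55)² = ((-24 + 9 - 30) + 55)² = (-45 + 55)² = 10² = 100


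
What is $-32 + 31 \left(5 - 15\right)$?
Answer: $-342$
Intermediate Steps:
$-32 + 31 \left(5 - 15\right) = -32 + 31 \left(-10\right) = -32 - 310 = -342$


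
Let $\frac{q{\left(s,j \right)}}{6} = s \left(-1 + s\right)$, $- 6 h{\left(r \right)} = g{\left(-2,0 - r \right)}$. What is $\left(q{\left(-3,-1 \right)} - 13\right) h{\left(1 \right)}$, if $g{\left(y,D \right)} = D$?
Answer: $\frac{59}{6} \approx 9.8333$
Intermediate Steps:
$h{\left(r \right)} = \frac{r}{6}$ ($h{\left(r \right)} = - \frac{0 - r}{6} = - \frac{\left(-1\right) r}{6} = \frac{r}{6}$)
$q{\left(s,j \right)} = 6 s \left(-1 + s\right)$
$\left(q{\left(-3,-1 \right)} - 13\right) h{\left(1 \right)} = \left(6 \left(-3\right) \left(-1 - 3\right) - 13\right) \frac{1}{6} \cdot 1 = \left(6 \left(-3\right) \left(-4\right) - 13\right) \frac{1}{6} = \left(72 - 13\right) \frac{1}{6} = 59 \cdot \frac{1}{6} = \frac{59}{6}$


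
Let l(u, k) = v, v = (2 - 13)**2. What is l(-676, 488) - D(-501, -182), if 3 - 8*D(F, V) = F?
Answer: 58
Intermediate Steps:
D(F, V) = 3/8 - F/8
v = 121 (v = (-11)**2 = 121)
l(u, k) = 121
l(-676, 488) - D(-501, -182) = 121 - (3/8 - 1/8*(-501)) = 121 - (3/8 + 501/8) = 121 - 1*63 = 121 - 63 = 58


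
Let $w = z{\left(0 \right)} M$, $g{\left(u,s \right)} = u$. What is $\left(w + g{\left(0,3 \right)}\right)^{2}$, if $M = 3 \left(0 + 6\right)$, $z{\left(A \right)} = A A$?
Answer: $0$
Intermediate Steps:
$z{\left(A \right)} = A^{2}$
$M = 18$ ($M = 3 \cdot 6 = 18$)
$w = 0$ ($w = 0^{2} \cdot 18 = 0 \cdot 18 = 0$)
$\left(w + g{\left(0,3 \right)}\right)^{2} = \left(0 + 0\right)^{2} = 0^{2} = 0$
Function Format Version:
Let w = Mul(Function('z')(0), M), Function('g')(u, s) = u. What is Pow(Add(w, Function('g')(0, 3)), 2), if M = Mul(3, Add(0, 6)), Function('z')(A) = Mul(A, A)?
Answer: 0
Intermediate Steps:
Function('z')(A) = Pow(A, 2)
M = 18 (M = Mul(3, 6) = 18)
w = 0 (w = Mul(Pow(0, 2), 18) = Mul(0, 18) = 0)
Pow(Add(w, Function('g')(0, 3)), 2) = Pow(Add(0, 0), 2) = Pow(0, 2) = 0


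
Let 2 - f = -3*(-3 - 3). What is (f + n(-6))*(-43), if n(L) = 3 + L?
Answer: 817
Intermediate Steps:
f = -16 (f = 2 - (-3)*(-3 - 3) = 2 - (-3)*(-6) = 2 - 1*18 = 2 - 18 = -16)
(f + n(-6))*(-43) = (-16 + (3 - 6))*(-43) = (-16 - 3)*(-43) = -19*(-43) = 817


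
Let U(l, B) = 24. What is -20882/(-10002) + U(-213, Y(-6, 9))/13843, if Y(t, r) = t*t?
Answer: 144654787/69228843 ≈ 2.0895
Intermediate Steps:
Y(t, r) = t²
-20882/(-10002) + U(-213, Y(-6, 9))/13843 = -20882/(-10002) + 24/13843 = -20882*(-1/10002) + 24*(1/13843) = 10441/5001 + 24/13843 = 144654787/69228843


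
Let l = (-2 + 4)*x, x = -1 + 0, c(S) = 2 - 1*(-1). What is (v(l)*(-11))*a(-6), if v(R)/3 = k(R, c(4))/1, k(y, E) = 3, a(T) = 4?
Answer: -396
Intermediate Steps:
c(S) = 3 (c(S) = 2 + 1 = 3)
x = -1
l = -2 (l = (-2 + 4)*(-1) = 2*(-1) = -2)
v(R) = 9 (v(R) = 3*(3/1) = 3*(3*1) = 3*3 = 9)
(v(l)*(-11))*a(-6) = (9*(-11))*4 = -99*4 = -396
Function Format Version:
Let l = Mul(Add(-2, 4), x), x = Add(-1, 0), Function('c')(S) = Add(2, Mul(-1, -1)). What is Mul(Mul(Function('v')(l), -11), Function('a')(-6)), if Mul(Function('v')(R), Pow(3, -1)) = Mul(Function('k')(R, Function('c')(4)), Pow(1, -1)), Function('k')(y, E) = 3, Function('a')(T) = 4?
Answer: -396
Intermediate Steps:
Function('c')(S) = 3 (Function('c')(S) = Add(2, 1) = 3)
x = -1
l = -2 (l = Mul(Add(-2, 4), -1) = Mul(2, -1) = -2)
Function('v')(R) = 9 (Function('v')(R) = Mul(3, Mul(3, Pow(1, -1))) = Mul(3, Mul(3, 1)) = Mul(3, 3) = 9)
Mul(Mul(Function('v')(l), -11), Function('a')(-6)) = Mul(Mul(9, -11), 4) = Mul(-99, 4) = -396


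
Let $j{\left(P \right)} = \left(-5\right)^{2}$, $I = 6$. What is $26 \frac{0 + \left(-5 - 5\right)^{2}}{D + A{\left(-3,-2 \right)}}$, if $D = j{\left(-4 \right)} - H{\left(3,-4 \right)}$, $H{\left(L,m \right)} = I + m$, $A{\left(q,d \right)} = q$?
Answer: $130$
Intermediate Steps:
$H{\left(L,m \right)} = 6 + m$
$j{\left(P \right)} = 25$
$D = 23$ ($D = 25 - \left(6 - 4\right) = 25 - 2 = 23$)
$26 \frac{0 + \left(-5 - 5\right)^{2}}{D + A{\left(-3,-2 \right)}} = 26 \frac{0 + \left(-5 - 5\right)^{2}}{23 - 3} = 26 \frac{0 + \left(-10\right)^{2}}{20} = 26 \left(0 + 100\right) \frac{1}{20} = 26 \cdot 100 \cdot \frac{1}{20} = 26 \cdot 5 = 130$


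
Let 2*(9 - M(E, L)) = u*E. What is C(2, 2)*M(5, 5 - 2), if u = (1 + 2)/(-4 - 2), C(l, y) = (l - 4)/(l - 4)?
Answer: 41/4 ≈ 10.250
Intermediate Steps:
C(l, y) = 1 (C(l, y) = (-4 + l)/(-4 + l) = 1)
u = -½ (u = 3/(-6) = 3*(-⅙) = -½ ≈ -0.50000)
M(E, L) = 9 + E/4 (M(E, L) = 9 - (-1)*E/4 = 9 + E/4)
C(2, 2)*M(5, 5 - 2) = 1*(9 + (¼)*5) = 1*(9 + 5/4) = 1*(41/4) = 41/4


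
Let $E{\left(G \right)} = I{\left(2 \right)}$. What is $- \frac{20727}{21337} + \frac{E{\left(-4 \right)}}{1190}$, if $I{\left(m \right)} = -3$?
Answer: $- \frac{24729141}{25391030} \approx -0.97393$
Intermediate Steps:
$E{\left(G \right)} = -3$
$- \frac{20727}{21337} + \frac{E{\left(-4 \right)}}{1190} = - \frac{20727}{21337} - \frac{3}{1190} = - \frac{24729141}{25391030}$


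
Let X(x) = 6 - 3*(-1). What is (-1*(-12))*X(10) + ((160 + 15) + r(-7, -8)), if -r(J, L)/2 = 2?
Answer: 279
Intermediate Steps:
r(J, L) = -4 (r(J, L) = -2*2 = -4)
X(x) = 9 (X(x) = 6 + 3 = 9)
(-1*(-12))*X(10) + ((160 + 15) + r(-7, -8)) = -1*(-12)*9 + ((160 + 15) - 4) = 12*9 + (175 - 4) = 108 + 171 = 279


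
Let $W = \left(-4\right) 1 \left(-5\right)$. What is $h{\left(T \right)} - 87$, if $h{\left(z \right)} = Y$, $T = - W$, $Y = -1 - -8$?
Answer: $-80$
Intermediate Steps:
$W = 20$ ($W = \left(-4\right) \left(-5\right) = 20$)
$Y = 7$ ($Y = -1 + 8 = 7$)
$T = -20$ ($T = \left(-1\right) 20 = -20$)
$h{\left(z \right)} = 7$
$h{\left(T \right)} - 87 = 7 - 87 = -80$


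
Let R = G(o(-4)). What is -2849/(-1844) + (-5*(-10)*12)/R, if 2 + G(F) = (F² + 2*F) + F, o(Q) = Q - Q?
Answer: -550351/1844 ≈ -298.46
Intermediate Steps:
o(Q) = 0
G(F) = -2 + F² + 3*F (G(F) = -2 + ((F² + 2*F) + F) = -2 + (F² + 3*F) = -2 + F² + 3*F)
R = -2 (R = -2 + 0² + 3*0 = -2 + 0 + 0 = -2)
-2849/(-1844) + (-5*(-10)*12)/R = -2849/(-1844) + (-5*(-10)*12)/(-2) = -2849*(-1/1844) + (50*12)*(-½) = 2849/1844 + 600*(-½) = 2849/1844 - 300 = -550351/1844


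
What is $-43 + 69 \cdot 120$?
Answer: $8237$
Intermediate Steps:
$-43 + 69 \cdot 120 = -43 + 8280 = 8237$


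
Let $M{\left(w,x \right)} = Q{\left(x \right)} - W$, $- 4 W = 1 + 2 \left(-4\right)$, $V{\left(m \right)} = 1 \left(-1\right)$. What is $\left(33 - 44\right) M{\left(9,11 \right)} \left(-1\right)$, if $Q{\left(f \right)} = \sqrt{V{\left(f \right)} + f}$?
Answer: $- \frac{77}{4} + 11 \sqrt{10} \approx 15.535$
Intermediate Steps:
$V{\left(m \right)} = -1$
$Q{\left(f \right)} = \sqrt{-1 + f}$
$W = \frac{7}{4}$ ($W = - \frac{1 + 2 \left(-4\right)}{4} = - \frac{1 - 8}{4} = \left(- \frac{1}{4}\right) \left(-7\right) = \frac{7}{4} \approx 1.75$)
$M{\left(w,x \right)} = - \frac{7}{4} + \sqrt{-1 + x}$ ($M{\left(w,x \right)} = \sqrt{-1 + x} - \frac{7}{4} = - \frac{7}{4} + \sqrt{-1 + x}$)
$\left(33 - 44\right) M{\left(9,11 \right)} \left(-1\right) = \left(33 - 44\right) \left(- \frac{7}{4} + \sqrt{-1 + 11}\right) \left(-1\right) = - 11 \left(- \frac{7}{4} + \sqrt{10}\right) \left(-1\right) = \left(\frac{77}{4} - 11 \sqrt{10}\right) \left(-1\right) = - \frac{77}{4} + 11 \sqrt{10}$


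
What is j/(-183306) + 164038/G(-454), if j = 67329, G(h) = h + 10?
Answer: -1254126821/3391161 ≈ -369.82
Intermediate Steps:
G(h) = 10 + h
j/(-183306) + 164038/G(-454) = 67329/(-183306) + 164038/(10 - 454) = 67329*(-1/183306) + 164038/(-444) = -22443/61102 + 164038*(-1/444) = -22443/61102 - 82019/222 = -1254126821/3391161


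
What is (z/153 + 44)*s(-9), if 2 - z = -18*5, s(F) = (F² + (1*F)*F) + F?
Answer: 6824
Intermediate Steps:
s(F) = F + 2*F² (s(F) = (F² + F*F) + F = (F² + F²) + F = 2*F² + F = F + 2*F²)
z = 92 (z = 2 - (-18)*5 = 2 - 1*(-90) = 2 + 90 = 92)
(z/153 + 44)*s(-9) = (92/153 + 44)*(-9*(1 + 2*(-9))) = (92*(1/153) + 44)*(-9*(1 - 18)) = (92/153 + 44)*(-9*(-17)) = (6824/153)*153 = 6824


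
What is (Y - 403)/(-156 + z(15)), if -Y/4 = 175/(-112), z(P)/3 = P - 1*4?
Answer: 529/164 ≈ 3.2256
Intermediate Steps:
z(P) = -12 + 3*P (z(P) = 3*(P - 1*4) = 3*(P - 4) = 3*(-4 + P) = -12 + 3*P)
Y = 25/4 (Y = -700/(-112) = -700*(-1)/112 = -4*(-25/16) = 25/4 ≈ 6.2500)
(Y - 403)/(-156 + z(15)) = (25/4 - 403)/(-156 + (-12 + 3*15)) = -1587/(4*(-156 + (-12 + 45))) = -1587/(4*(-156 + 33)) = -1587/4/(-123) = -1587/4*(-1/123) = 529/164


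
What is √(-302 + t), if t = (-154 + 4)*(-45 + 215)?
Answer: I*√25802 ≈ 160.63*I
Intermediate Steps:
t = -25500 (t = -150*170 = -25500)
√(-302 + t) = √(-302 - 25500) = √(-25802) = I*√25802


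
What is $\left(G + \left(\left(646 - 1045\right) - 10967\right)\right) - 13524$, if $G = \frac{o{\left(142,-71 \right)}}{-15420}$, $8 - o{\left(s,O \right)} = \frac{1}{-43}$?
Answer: $- \frac{1100237583}{44204} \approx -24890.0$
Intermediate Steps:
$o{\left(s,O \right)} = \frac{345}{43}$ ($o{\left(s,O \right)} = 8 - \frac{1}{-43} = 8 - - \frac{1}{43} = 8 + \frac{1}{43} = \frac{345}{43}$)
$G = - \frac{23}{44204}$ ($G = \frac{345}{43 \left(-15420\right)} = \frac{345}{43} \left(- \frac{1}{15420}\right) = - \frac{23}{44204} \approx -0.00052032$)
$\left(G + \left(\left(646 - 1045\right) - 10967\right)\right) - 13524 = \left(- \frac{23}{44204} + \left(\left(646 - 1045\right) - 10967\right)\right) - 13524 = \left(- \frac{23}{44204} - 11366\right) - 13524 = - \frac{502422687}{44204} - 13524 = - \frac{1100237583}{44204}$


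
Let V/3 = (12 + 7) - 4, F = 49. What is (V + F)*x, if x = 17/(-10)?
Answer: -799/5 ≈ -159.80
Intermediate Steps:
x = -17/10 (x = 17*(-⅒) = -17/10 ≈ -1.7000)
V = 45 (V = 3*((12 + 7) - 4) = 3*(19 - 4) = 3*15 = 45)
(V + F)*x = (45 + 49)*(-17/10) = 94*(-17/10) = -799/5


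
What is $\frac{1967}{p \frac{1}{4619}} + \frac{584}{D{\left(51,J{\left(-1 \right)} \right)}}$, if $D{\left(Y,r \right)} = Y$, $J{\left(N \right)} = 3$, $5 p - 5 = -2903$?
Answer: $- \frac{110244223}{7038} \approx -15664.0$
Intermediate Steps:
$p = - \frac{2898}{5}$ ($p = 1 + \frac{1}{5} \left(-2903\right) = 1 - \frac{2903}{5} = - \frac{2898}{5} \approx -579.6$)
$\frac{1967}{p \frac{1}{4619}} + \frac{584}{D{\left(51,J{\left(-1 \right)} \right)}} = \frac{1967}{\left(- \frac{2898}{5}\right) \frac{1}{4619}} + \frac{584}{51} = \frac{1967}{\left(- \frac{2898}{5}\right) \frac{1}{4619}} + 584 \cdot \frac{1}{51} = \frac{1967}{- \frac{2898}{23095}} + \frac{584}{51} = 1967 \left(- \frac{23095}{2898}\right) + \frac{584}{51} = - \frac{6489695}{414} + \frac{584}{51} = - \frac{110244223}{7038}$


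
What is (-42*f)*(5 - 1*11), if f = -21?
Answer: -5292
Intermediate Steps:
(-42*f)*(5 - 1*11) = (-42*(-21))*(5 - 1*11) = 882*(5 - 11) = 882*(-6) = -5292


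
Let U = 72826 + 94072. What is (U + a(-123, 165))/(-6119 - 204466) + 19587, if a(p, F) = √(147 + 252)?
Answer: 4124561497/210585 - √399/210585 ≈ 19586.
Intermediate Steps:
U = 166898
a(p, F) = √399
(U + a(-123, 165))/(-6119 - 204466) + 19587 = (166898 + √399)/(-6119 - 204466) + 19587 = (166898 + √399)/(-210585) + 19587 = (166898 + √399)*(-1/210585) + 19587 = (-166898/210585 - √399/210585) + 19587 = 4124561497/210585 - √399/210585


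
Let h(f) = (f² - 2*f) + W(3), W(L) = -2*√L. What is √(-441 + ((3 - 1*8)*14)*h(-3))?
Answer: √(-1491 + 140*√3) ≈ 35.334*I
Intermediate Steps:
h(f) = f² - 2*f - 2*√3 (h(f) = (f² - 2*f) - 2*√3 = f² - 2*f - 2*√3)
√(-441 + ((3 - 1*8)*14)*h(-3)) = √(-441 + ((3 - 1*8)*14)*((-3)² - 2*(-3) - 2*√3)) = √(-441 + ((3 - 8)*14)*(9 + 6 - 2*√3)) = √(-441 + (-5*14)*(15 - 2*√3)) = √(-441 - 70*(15 - 2*√3)) = √(-441 + (-1050 + 140*√3)) = √(-1491 + 140*√3)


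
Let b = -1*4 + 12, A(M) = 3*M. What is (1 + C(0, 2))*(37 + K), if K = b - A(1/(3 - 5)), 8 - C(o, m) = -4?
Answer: 1209/2 ≈ 604.50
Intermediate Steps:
b = 8 (b = -4 + 12 = 8)
C(o, m) = 12 (C(o, m) = 8 - 1*(-4) = 8 + 4 = 12)
K = 19/2 (K = 8 - 3/(3 - 5) = 8 - 3/(-2) = 8 - 3*(-1)/2 = 8 - 1*(-3/2) = 8 + 3/2 = 19/2 ≈ 9.5000)
(1 + C(0, 2))*(37 + K) = (1 + 12)*(37 + 19/2) = 13*(93/2) = 1209/2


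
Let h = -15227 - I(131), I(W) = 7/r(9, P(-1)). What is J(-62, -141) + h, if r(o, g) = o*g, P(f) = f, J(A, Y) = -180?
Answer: -138656/9 ≈ -15406.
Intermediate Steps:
r(o, g) = g*o
I(W) = -7/9 (I(W) = 7/((-1*9)) = 7/(-9) = 7*(-⅑) = -7/9)
h = -137036/9 (h = -15227 - 1*(-7/9) = -15227 + 7/9 = -137036/9 ≈ -15226.)
J(-62, -141) + h = -180 - 137036/9 = -138656/9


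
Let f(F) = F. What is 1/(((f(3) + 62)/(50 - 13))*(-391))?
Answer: -37/25415 ≈ -0.0014558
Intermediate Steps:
1/(((f(3) + 62)/(50 - 13))*(-391)) = 1/(((3 + 62)/(50 - 13))*(-391)) = 1/((65/37)*(-391)) = 1/(-25415/37) = -37/25415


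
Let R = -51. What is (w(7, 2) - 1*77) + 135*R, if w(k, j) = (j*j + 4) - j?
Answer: -6956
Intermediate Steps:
w(k, j) = 4 + j**2 - j (w(k, j) = (j**2 + 4) - j = (4 + j**2) - j = 4 + j**2 - j)
(w(7, 2) - 1*77) + 135*R = ((4 + 2**2 - 1*2) - 1*77) + 135*(-51) = ((4 + 4 - 2) - 77) - 6885 = (6 - 77) - 6885 = -71 - 6885 = -6956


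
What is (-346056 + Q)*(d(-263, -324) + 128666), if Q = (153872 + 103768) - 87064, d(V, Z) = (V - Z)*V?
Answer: -19763084040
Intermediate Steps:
d(V, Z) = V*(V - Z)
Q = 170576 (Q = 257640 - 87064 = 170576)
(-346056 + Q)*(d(-263, -324) + 128666) = (-346056 + 170576)*(-263*(-263 - 1*(-324)) + 128666) = -175480*(-263*(-263 + 324) + 128666) = -175480*(-263*61 + 128666) = -175480*(-16043 + 128666) = -175480*112623 = -19763084040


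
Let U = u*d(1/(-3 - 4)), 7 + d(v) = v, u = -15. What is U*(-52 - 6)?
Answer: -43500/7 ≈ -6214.3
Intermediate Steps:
d(v) = -7 + v
U = 750/7 (U = -15*(-7 + 1/(-3 - 4)) = -15*(-7 + 1/(-7)) = -15*(-7 - 1/7) = -15*(-50/7) = 750/7 ≈ 107.14)
U*(-52 - 6) = 750*(-52 - 6)/7 = (750/7)*(-58) = -43500/7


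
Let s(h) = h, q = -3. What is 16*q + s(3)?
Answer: -45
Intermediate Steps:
16*q + s(3) = 16*(-3) + 3 = -48 + 3 = -45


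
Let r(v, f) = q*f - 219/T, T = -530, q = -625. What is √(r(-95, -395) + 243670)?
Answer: √137794206570/530 ≈ 700.39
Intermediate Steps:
r(v, f) = 219/530 - 625*f (r(v, f) = -625*f - 219/(-530) = -625*f - 219*(-1/530) = -625*f + 219/530 = 219/530 - 625*f)
√(r(-95, -395) + 243670) = √((219/530 - 625*(-395)) + 243670) = √((219/530 + 246875) + 243670) = √(130843969/530 + 243670) = √(259989069/530) = √137794206570/530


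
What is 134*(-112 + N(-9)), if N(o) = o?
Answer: -16214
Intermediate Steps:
134*(-112 + N(-9)) = 134*(-112 - 9) = 134*(-121) = -16214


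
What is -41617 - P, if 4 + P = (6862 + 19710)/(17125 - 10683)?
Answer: -134048759/3221 ≈ -41617.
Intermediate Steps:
P = 402/3221 (P = -4 + (6862 + 19710)/(17125 - 10683) = -4 + 26572/6442 = -4 + 26572*(1/6442) = -4 + 13286/3221 = 402/3221 ≈ 0.12481)
-41617 - P = -41617 - 1*402/3221 = -41617 - 402/3221 = -134048759/3221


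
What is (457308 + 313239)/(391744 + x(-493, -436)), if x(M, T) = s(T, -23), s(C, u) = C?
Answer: 256849/130436 ≈ 1.9692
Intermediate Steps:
x(M, T) = T
(457308 + 313239)/(391744 + x(-493, -436)) = (457308 + 313239)/(391744 - 436) = 770547/391308 = 770547*(1/391308) = 256849/130436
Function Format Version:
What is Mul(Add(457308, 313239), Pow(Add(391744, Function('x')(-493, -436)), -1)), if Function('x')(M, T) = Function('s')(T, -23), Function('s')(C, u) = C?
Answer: Rational(256849, 130436) ≈ 1.9692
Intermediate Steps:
Function('x')(M, T) = T
Mul(Add(457308, 313239), Pow(Add(391744, Function('x')(-493, -436)), -1)) = Mul(Add(457308, 313239), Pow(Add(391744, -436), -1)) = Mul(770547, Pow(391308, -1)) = Mul(770547, Rational(1, 391308)) = Rational(256849, 130436)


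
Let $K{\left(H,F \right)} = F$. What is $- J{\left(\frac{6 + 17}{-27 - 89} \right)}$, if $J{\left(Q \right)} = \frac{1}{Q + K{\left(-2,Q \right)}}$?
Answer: $\frac{58}{23} \approx 2.5217$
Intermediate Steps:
$J{\left(Q \right)} = \frac{1}{2 Q}$ ($J{\left(Q \right)} = \frac{1}{Q + Q} = \frac{1}{2 Q}$)
$- J{\left(\frac{6 + 17}{-27 - 89} \right)} = - \frac{1}{2 \frac{6 + 17}{-27 - 89}} = - \frac{1}{2 \frac{23}{-116}} = - \frac{1}{2 \cdot 23 \left(- \frac{1}{116}\right)} = - \frac{1}{2 \left(- \frac{23}{116}\right)} = - \frac{-116}{2 \cdot 23} = \left(-1\right) \left(- \frac{58}{23}\right) = \frac{58}{23}$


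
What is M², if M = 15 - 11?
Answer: 16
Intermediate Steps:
M = 4
M² = 4² = 16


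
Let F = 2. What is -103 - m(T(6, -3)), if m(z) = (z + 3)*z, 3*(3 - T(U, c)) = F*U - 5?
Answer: -949/9 ≈ -105.44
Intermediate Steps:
T(U, c) = 14/3 - 2*U/3 (T(U, c) = 3 - (2*U - 5)/3 = 3 - (-5 + 2*U)/3 = 3 + (5/3 - 2*U/3) = 14/3 - 2*U/3)
m(z) = z*(3 + z) (m(z) = (3 + z)*z = z*(3 + z))
-103 - m(T(6, -3)) = -103 - (14/3 - ⅔*6)*(3 + (14/3 - ⅔*6)) = -103 - (14/3 - 4)*(3 + (14/3 - 4)) = -103 - 2*(3 + ⅔)/3 = -103 - 2*11/(3*3) = -103 - 1*22/9 = -103 - 22/9 = -949/9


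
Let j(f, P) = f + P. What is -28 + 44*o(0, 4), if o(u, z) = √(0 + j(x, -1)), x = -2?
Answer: -28 + 44*I*√3 ≈ -28.0 + 76.21*I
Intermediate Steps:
j(f, P) = P + f
o(u, z) = I*√3 (o(u, z) = √(0 + (-1 - 2)) = √(0 - 3) = √(-3) = I*√3)
-28 + 44*o(0, 4) = -28 + 44*(I*√3) = -28 + 44*I*√3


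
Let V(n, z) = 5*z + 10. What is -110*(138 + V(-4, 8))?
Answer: -20680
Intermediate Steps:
V(n, z) = 10 + 5*z
-110*(138 + V(-4, 8)) = -110*(138 + (10 + 5*8)) = -110*(138 + (10 + 40)) = -110*(138 + 50) = -110*188 = -20680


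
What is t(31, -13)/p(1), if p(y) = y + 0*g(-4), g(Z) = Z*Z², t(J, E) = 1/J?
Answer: 1/31 ≈ 0.032258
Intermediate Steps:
g(Z) = Z³
p(y) = y (p(y) = y + 0*(-4)³ = y + 0*(-64) = y + 0 = y)
t(31, -13)/p(1) = 1/(31*1) = (1/31)*1 = 1/31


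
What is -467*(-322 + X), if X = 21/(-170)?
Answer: 25573387/170 ≈ 1.5043e+5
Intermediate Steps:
X = -21/170 (X = 21*(-1/170) = -21/170 ≈ -0.12353)
-467*(-322 + X) = -467*(-322 - 21/170) = -467*(-54761/170) = 25573387/170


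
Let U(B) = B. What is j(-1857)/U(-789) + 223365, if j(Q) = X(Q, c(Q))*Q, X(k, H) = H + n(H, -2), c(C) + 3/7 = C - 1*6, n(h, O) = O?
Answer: 403132063/1841 ≈ 2.1897e+5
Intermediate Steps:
c(C) = -45/7 + C (c(C) = -3/7 + (C - 1*6) = -3/7 + (C - 6) = -3/7 + (-6 + C) = -45/7 + C)
X(k, H) = -2 + H (X(k, H) = H - 2 = -2 + H)
j(Q) = Q*(-59/7 + Q) (j(Q) = (-2 + (-45/7 + Q))*Q = (-59/7 + Q)*Q = Q*(-59/7 + Q))
j(-1857)/U(-789) + 223365 = ((1/7)*(-1857)*(-59 + 7*(-1857)))/(-789) + 223365 = ((1/7)*(-1857)*(-59 - 12999))*(-1/789) + 223365 = ((1/7)*(-1857)*(-13058))*(-1/789) + 223365 = (24248706/7)*(-1/789) + 223365 = -8082902/1841 + 223365 = 403132063/1841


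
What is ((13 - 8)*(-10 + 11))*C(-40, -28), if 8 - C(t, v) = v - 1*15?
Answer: 255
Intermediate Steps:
C(t, v) = 23 - v (C(t, v) = 8 - (v - 1*15) = 8 - (v - 15) = 8 - (-15 + v) = 8 + (15 - v) = 23 - v)
((13 - 8)*(-10 + 11))*C(-40, -28) = ((13 - 8)*(-10 + 11))*(23 - 1*(-28)) = (5*1)*(23 + 28) = 5*51 = 255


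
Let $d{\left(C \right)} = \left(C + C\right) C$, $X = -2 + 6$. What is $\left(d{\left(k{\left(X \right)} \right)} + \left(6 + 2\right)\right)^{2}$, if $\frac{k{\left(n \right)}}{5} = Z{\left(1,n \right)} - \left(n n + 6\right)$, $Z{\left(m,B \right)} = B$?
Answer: $262699264$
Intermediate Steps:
$X = 4$
$k{\left(n \right)} = -30 - 5 n^{2} + 5 n$ ($k{\left(n \right)} = 5 \left(n - \left(n n + 6\right)\right) = 5 \left(n - \left(n^{2} + 6\right)\right) = 5 \left(n - \left(6 + n^{2}\right)\right) = 5 \left(-6 + n - n^{2}\right) = -30 - 5 n^{2} + 5 n$)
$d{\left(C \right)} = 2 C^{2}$ ($d{\left(C \right)} = 2 C C = 2 C^{2}$)
$\left(d{\left(k{\left(X \right)} \right)} + \left(6 + 2\right)\right)^{2} = \left(2 \left(-30 - 5 \cdot 4^{2} + 5 \cdot 4\right)^{2} + \left(6 + 2\right)\right)^{2} = \left(2 \left(-30 - 80 + 20\right)^{2} + 8\right)^{2} = \left(2 \left(-90\right)^{2} + 8\right)^{2} = \left(2 \cdot 8100 + 8\right)^{2} = \left(16200 + 8\right)^{2} = 16208^{2} = 262699264$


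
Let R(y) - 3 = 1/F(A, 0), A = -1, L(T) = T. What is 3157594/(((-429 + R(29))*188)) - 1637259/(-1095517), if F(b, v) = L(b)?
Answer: -1663882651307/43971861346 ≈ -37.840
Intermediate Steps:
F(b, v) = b
R(y) = 2 (R(y) = 3 + 1/(-1) = 3 - 1 = 2)
3157594/(((-429 + R(29))*188)) - 1637259/(-1095517) = 3157594/(((-429 + 2)*188)) - 1637259/(-1095517) = 3157594/((-427*188)) - 1637259*(-1/1095517) = 3157594/(-80276) + 1637259/1095517 = 3157594*(-1/80276) + 1637259/1095517 = -1578797/40138 + 1637259/1095517 = -1663882651307/43971861346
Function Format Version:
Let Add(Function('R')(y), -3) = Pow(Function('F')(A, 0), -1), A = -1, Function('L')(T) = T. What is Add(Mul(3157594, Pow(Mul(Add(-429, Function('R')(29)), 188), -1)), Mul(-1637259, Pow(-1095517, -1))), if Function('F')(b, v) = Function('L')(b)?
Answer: Rational(-1663882651307, 43971861346) ≈ -37.840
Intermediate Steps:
Function('F')(b, v) = b
Function('R')(y) = 2 (Function('R')(y) = Add(3, Pow(-1, -1)) = Add(3, -1) = 2)
Add(Mul(3157594, Pow(Mul(Add(-429, Function('R')(29)), 188), -1)), Mul(-1637259, Pow(-1095517, -1))) = Add(Mul(3157594, Pow(Mul(Add(-429, 2), 188), -1)), Mul(-1637259, Pow(-1095517, -1))) = Add(Mul(3157594, Pow(Mul(-427, 188), -1)), Mul(-1637259, Rational(-1, 1095517))) = Add(Mul(3157594, Pow(-80276, -1)), Rational(1637259, 1095517)) = Add(Mul(3157594, Rational(-1, 80276)), Rational(1637259, 1095517)) = Add(Rational(-1578797, 40138), Rational(1637259, 1095517)) = Rational(-1663882651307, 43971861346)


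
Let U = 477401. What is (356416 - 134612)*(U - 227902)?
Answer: 55339876196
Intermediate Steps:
(356416 - 134612)*(U - 227902) = (356416 - 134612)*(477401 - 227902) = 221804*249499 = 55339876196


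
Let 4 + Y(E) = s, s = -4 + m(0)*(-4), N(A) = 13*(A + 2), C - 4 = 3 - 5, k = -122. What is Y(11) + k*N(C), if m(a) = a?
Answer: -6352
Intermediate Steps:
C = 2 (C = 4 + (3 - 5) = 4 - 2 = 2)
N(A) = 26 + 13*A (N(A) = 13*(2 + A) = 26 + 13*A)
s = -4 (s = -4 + 0*(-4) = -4 + 0 = -4)
Y(E) = -8 (Y(E) = -4 - 4 = -8)
Y(11) + k*N(C) = -8 - 122*(26 + 13*2) = -8 - 122*(26 + 26) = -8 - 122*52 = -8 - 6344 = -6352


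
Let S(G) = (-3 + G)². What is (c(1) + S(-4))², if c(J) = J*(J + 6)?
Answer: 3136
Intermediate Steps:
c(J) = J*(6 + J)
(c(1) + S(-4))² = (1*(6 + 1) + (-3 - 4)²)² = (1*7 + (-7)²)² = (7 + 49)² = 56² = 3136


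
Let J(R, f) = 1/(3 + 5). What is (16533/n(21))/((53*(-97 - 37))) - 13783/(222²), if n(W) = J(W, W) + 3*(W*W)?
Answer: -521325487793/1852454218140 ≈ -0.28142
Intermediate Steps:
J(R, f) = ⅛ (J(R, f) = 1/8 = ⅛)
n(W) = ⅛ + 3*W² (n(W) = ⅛ + 3*(W*W) = ⅛ + 3*W²)
(16533/n(21))/((53*(-97 - 37))) - 13783/(222²) = (16533/(⅛ + 3*21²))/((53*(-97 - 37))) - 13783/(222²) = (16533/(⅛ + 3*441))/((53*(-134))) - 13783/49284 = (16533/(⅛ + 1323))/(-7102) - 13783*1/49284 = (16533/(10585/8))*(-1/7102) - 13783/49284 = (16533*(8/10585))*(-1/7102) - 13783/49284 = (132264/10585)*(-1/7102) - 13783/49284 = -66132/37587335 - 13783/49284 = -521325487793/1852454218140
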